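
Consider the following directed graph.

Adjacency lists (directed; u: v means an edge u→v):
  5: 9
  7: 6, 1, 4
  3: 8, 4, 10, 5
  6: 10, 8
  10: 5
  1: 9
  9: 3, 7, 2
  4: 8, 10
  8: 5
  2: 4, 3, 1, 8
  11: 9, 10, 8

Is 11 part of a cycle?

11 lies on a cycle iff there is a path from 11 back to itself.
Exploring from 11, it never reaches itself; equivalently, its strongly connected component is a singleton.

No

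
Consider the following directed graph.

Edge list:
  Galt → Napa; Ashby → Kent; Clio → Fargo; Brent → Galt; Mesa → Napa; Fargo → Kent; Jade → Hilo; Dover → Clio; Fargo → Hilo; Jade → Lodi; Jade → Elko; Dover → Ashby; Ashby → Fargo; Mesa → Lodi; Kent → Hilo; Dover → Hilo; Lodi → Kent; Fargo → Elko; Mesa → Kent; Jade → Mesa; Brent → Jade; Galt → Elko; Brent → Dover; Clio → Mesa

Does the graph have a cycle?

DFS with white/gray/black marking, starting from Dover:
Dover gray
  Ashby gray
    Fargo gray
      Hilo gray
      Hilo black
      Elko gray
      Elko black
      Kent gray
        Kent→Hilo: Hilo black — skip
      Kent black
    Fargo black
    Ashby→Kent: Kent black — skip
  Ashby black
  Clio gray
    Clio→Fargo: Fargo black — skip
    Mesa gray
      Lodi gray
        Lodi→Kent: Kent black — skip
      Lodi black
      Mesa→Kent: Kent black — skip
      Napa gray
      Napa black
    Mesa black
  Clio black
  Dover→Hilo: Hilo black — skip
Dover black
Jade gray
  Jade→Mesa: Mesa black — skip
  Jade→Lodi: Lodi black — skip
  Jade→Elko: Elko black — skip
  Jade→Hilo: Hilo black — skip
Jade black
Galt gray
  Galt→Elko: Elko black — skip
  Galt→Napa: Napa black — skip
Galt black
Brent gray
  Brent→Dover: Dover black — skip
  Brent→Galt: Galt black — skip
  Brent→Jade: Jade black — skip
Brent black
Every edge goes to a white or black vertex — no back edge, so the graph is acyclic.

No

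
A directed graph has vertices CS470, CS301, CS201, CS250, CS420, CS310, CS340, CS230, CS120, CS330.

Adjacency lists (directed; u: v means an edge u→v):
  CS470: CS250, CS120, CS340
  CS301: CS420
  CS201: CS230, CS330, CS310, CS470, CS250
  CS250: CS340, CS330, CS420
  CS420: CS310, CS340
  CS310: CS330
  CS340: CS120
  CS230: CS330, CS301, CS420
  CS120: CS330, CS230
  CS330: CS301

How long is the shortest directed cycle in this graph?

For each vertex v, BFS finds the shortest path from v back to v.
The shortest such closed walk is CS420 → CS310 → CS330 → CS301 → CS420, length 4.

4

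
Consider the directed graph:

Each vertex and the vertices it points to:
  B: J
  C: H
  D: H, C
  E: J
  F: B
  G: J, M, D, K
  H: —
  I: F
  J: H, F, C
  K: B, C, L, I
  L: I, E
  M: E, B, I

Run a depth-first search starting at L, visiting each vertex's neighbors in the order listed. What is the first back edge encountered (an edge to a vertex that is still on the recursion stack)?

J→F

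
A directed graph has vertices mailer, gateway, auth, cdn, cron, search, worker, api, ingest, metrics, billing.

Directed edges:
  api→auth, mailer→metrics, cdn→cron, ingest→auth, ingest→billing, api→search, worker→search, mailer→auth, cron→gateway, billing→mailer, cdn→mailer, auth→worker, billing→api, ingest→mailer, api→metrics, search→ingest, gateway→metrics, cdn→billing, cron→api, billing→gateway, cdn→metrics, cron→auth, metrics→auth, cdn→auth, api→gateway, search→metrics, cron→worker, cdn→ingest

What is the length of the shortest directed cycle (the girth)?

For each vertex v, BFS finds the shortest path from v back to v.
The shortest such closed walk is ingest → auth → worker → search → ingest, length 4.

4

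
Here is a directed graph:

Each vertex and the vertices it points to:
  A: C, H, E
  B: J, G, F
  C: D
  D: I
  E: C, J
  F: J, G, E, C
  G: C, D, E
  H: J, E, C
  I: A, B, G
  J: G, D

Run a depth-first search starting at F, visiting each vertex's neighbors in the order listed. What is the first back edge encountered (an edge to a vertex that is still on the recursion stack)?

DFS from F (visiting each vertex's neighbors in the order listed); mark gray on enter, black on exit:
F gray
  J gray
    G gray
      C gray
        D gray
          I gray
            A gray
              A→C: C is gray → back edge
First back edge: A → C.

A->C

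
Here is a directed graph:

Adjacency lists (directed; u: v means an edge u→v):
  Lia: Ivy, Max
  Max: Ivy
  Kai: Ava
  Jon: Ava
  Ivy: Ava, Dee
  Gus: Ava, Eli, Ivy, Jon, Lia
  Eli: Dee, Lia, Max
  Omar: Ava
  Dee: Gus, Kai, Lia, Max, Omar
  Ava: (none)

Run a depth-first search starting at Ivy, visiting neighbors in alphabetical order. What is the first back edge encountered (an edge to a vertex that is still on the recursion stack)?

Eli->Dee

DFS from Ivy (visiting neighbors in alphabetical order); mark gray on enter, black on exit:
Ivy gray
  Ava gray
  Ava black
  Dee gray
    Gus gray
      Gus→Ava: Ava black — skip
      Eli gray
        Eli→Dee: Dee is gray → back edge
First back edge: Eli → Dee.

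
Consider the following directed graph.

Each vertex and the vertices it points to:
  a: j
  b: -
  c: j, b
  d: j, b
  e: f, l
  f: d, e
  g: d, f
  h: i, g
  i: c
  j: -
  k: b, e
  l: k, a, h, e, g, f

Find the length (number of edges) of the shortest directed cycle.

2

For each vertex v, BFS finds the shortest path from v back to v.
The shortest such closed walk is e → l → e, length 2.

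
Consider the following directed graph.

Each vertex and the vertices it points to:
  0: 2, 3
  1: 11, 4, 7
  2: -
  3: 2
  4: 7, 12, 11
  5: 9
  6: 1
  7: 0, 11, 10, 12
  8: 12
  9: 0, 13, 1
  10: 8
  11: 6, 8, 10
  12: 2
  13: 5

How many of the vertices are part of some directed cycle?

8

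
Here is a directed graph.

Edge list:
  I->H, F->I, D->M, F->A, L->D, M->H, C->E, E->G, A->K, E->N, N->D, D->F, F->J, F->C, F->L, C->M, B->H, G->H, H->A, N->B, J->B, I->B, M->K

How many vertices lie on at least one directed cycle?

A vertex is on a directed cycle iff it belongs to a strongly connected component of size ≥ 2 (or has a self-loop).
The vertices on cycles are {C, D, E, F, L, N} — 6 in total.

6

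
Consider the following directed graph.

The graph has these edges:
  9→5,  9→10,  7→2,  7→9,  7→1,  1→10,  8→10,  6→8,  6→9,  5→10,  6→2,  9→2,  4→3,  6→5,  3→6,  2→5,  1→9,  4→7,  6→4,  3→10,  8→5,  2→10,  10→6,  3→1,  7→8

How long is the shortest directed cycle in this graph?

For each vertex v, BFS finds the shortest path from v back to v.
The shortest such closed walk is 4 → 3 → 6 → 4, length 3.

3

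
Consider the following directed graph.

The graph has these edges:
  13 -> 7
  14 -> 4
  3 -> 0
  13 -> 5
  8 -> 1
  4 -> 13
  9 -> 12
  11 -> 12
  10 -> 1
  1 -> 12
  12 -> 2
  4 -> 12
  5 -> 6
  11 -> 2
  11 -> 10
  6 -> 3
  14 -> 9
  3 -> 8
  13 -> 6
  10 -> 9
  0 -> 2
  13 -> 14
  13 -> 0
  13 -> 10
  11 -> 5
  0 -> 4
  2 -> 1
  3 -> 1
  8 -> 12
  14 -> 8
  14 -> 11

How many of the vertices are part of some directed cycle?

11

A vertex is on a directed cycle iff it belongs to a strongly connected component of size ≥ 2 (or has a self-loop).
The vertices on cycles are {0, 1, 2, 3, 4, 5, 6, 11, 12, 13, 14} — 11 in total.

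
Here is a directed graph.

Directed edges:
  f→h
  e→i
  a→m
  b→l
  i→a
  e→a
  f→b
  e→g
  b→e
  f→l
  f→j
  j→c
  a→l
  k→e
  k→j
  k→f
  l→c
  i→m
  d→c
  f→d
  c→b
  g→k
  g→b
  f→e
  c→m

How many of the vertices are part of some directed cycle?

11

A vertex is on a directed cycle iff it belongs to a strongly connected component of size ≥ 2 (or has a self-loop).
The vertices on cycles are {a, b, c, d, e, f, g, i, j, k, l} — 11 in total.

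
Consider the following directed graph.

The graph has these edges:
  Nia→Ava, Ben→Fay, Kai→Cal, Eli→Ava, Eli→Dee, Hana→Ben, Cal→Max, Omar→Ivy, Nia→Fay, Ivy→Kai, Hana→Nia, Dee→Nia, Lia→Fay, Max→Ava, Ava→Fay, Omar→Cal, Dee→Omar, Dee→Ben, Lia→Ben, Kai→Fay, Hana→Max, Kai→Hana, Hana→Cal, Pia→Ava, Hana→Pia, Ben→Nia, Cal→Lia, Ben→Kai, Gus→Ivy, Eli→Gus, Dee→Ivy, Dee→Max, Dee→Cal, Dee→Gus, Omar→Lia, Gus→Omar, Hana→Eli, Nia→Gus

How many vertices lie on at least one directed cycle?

A vertex is on a directed cycle iff it belongs to a strongly connected component of size ≥ 2 (or has a self-loop).
The vertices on cycles are {Ben, Cal, Dee, Eli, Gus, Ivy, Kai, Lia, Nia, Hana, Omar} — 11 in total.

11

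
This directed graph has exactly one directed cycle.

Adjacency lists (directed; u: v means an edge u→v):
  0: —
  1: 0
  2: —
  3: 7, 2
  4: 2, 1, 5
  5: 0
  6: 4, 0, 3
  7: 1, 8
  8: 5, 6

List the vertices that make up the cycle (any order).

3, 6, 7, 8

DFS with gray/black marking from 6:
6 gray
  4 gray
    2 gray
    2 black
    1 gray
      0 gray
      0 black
    1 black
    5 gray
      5→0: 0 black — skip
    5 black
  4 black
  6→0: 0 black — skip
  3 gray
    7 gray
      7→1: 1 black — skip
      8 gray
        8→5: 5 black — skip
        8→6: 6 is gray → back edge
Back edge closes the cycle 6 → 3 → 7 → 8 → 6; its vertices are {3, 6, 7, 8}.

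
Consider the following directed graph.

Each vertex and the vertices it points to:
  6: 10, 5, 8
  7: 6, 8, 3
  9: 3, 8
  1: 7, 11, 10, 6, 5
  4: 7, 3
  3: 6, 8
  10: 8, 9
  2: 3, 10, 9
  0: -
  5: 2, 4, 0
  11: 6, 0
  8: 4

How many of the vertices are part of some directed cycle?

9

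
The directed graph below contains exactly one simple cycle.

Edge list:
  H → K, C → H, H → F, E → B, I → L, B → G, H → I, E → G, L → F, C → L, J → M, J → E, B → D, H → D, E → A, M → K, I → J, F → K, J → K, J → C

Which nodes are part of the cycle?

DFS with gray/black marking from J:
J gray
  M gray
    K gray
    K black
  M black
  J→K: K black — skip
  E gray
    B gray
      G gray
      G black
      D gray
      D black
    B black
    A gray
    A black
    E→G: G black — skip
  E black
  C gray
    L gray
      F gray
        F→K: K black — skip
      F black
    L black
    H gray
      I gray
        I→L: L black — skip
        I→J: J is gray → back edge
Back edge closes the cycle J → C → H → I → J; its vertices are {C, H, I, J}.

C, H, I, J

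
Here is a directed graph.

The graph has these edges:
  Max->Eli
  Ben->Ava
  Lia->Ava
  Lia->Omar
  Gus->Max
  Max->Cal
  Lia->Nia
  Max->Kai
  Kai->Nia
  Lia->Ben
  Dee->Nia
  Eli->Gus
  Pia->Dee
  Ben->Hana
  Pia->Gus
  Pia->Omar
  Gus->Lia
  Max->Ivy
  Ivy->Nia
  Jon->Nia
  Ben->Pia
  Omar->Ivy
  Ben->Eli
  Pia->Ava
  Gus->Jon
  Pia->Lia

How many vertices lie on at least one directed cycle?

A vertex is on a directed cycle iff it belongs to a strongly connected component of size ≥ 2 (or has a self-loop).
The vertices on cycles are {Ben, Eli, Gus, Lia, Max, Pia} — 6 in total.

6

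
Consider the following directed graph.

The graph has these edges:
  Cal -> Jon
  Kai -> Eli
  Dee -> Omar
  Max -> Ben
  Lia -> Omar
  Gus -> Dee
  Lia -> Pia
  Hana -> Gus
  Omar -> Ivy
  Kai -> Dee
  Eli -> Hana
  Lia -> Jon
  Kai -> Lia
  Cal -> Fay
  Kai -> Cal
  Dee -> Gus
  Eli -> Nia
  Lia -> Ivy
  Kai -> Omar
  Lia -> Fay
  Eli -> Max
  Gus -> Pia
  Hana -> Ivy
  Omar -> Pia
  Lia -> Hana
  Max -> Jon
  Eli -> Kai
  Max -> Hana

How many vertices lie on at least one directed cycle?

A vertex is on a directed cycle iff it belongs to a strongly connected component of size ≥ 2 (or has a self-loop).
The vertices on cycles are {Dee, Eli, Gus, Kai} — 4 in total.

4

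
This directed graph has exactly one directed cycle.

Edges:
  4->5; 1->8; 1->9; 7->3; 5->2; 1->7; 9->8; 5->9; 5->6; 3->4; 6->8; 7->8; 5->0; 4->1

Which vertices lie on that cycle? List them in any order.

DFS with gray/black marking from 4:
4 gray
  1 gray
    9 gray
      8 gray
      8 black
    9 black
    1→8: 8 black — skip
    7 gray
      3 gray
        3→4: 4 is gray → back edge
Back edge closes the cycle 4 → 1 → 7 → 3 → 4; its vertices are {1, 3, 4, 7}.

1, 3, 4, 7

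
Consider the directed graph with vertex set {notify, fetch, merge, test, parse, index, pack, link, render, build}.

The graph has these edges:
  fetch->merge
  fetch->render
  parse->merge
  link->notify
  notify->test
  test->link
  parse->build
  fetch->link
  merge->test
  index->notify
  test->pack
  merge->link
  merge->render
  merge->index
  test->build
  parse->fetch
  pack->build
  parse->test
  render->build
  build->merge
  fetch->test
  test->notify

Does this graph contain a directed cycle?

DFS with white/gray/black marking, starting from render:
render gray
  build gray
    merge gray
      test gray
        notify gray
          notify→test: test is gray → back edge
Back edge found, so a cycle exists: test → notify → test.

Yes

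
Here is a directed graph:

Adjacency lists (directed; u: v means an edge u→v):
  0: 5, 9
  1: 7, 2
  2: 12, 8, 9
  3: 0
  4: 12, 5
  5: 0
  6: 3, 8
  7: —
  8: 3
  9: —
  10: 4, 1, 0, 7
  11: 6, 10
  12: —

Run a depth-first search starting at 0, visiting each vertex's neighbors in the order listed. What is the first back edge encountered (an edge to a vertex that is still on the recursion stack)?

5->0

DFS from 0 (visiting each vertex's neighbors in the order listed); mark gray on enter, black on exit:
0 gray
  5 gray
    5→0: 0 is gray → back edge
First back edge: 5 → 0.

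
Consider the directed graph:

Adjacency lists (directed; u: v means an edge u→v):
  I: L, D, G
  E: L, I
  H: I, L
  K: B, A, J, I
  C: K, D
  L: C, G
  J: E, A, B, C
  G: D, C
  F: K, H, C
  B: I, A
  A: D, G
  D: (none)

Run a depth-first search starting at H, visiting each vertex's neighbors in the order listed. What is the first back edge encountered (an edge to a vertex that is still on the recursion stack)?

B->I

DFS from H (visiting each vertex's neighbors in the order listed); mark gray on enter, black on exit:
H gray
  I gray
    L gray
      C gray
        K gray
          B gray
            B→I: I is gray → back edge
First back edge: B → I.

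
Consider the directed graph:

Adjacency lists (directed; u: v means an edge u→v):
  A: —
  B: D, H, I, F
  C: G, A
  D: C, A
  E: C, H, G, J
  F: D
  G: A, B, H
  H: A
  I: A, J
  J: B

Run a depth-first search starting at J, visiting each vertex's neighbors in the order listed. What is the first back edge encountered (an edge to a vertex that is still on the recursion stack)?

G->B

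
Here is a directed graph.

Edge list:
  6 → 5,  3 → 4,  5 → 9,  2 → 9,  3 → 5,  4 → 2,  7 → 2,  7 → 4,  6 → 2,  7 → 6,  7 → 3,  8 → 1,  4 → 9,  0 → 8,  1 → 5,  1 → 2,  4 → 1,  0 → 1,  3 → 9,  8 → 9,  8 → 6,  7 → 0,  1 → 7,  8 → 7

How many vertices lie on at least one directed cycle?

6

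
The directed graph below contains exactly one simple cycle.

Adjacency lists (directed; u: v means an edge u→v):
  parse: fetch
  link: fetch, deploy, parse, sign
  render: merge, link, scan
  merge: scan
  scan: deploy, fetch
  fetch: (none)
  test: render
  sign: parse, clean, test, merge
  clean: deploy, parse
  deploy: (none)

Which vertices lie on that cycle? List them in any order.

DFS with gray/black marking from sign:
sign gray
  parse gray
    fetch gray
    fetch black
  parse black
  clean gray
    deploy gray
    deploy black
    clean→parse: parse black — skip
  clean black
  test gray
    render gray
      merge gray
        scan gray
          scan→deploy: deploy black — skip
          scan→fetch: fetch black — skip
        scan black
      merge black
      link gray
        link→fetch: fetch black — skip
        link→deploy: deploy black — skip
        link→parse: parse black — skip
        link→sign: sign is gray → back edge
Back edge closes the cycle sign → test → render → link → sign; its vertices are {link, sign, test, render}.

link, sign, test, render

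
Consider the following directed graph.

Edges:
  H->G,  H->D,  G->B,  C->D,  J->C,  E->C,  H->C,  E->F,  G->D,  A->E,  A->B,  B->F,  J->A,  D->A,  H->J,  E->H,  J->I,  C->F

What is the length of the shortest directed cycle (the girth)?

For each vertex v, BFS finds the shortest path from v back to v.
The shortest such closed walk is H → D → A → E → H, length 4.

4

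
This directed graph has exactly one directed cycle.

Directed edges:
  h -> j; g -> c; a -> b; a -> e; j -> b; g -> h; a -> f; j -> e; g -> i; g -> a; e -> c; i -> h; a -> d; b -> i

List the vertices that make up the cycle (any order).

b, h, i, j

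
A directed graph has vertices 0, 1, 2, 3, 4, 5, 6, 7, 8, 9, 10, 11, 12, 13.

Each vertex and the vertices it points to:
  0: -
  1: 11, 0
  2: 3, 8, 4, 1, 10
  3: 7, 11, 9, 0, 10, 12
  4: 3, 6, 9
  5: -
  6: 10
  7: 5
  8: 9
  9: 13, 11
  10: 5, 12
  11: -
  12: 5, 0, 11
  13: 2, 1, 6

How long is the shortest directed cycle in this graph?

4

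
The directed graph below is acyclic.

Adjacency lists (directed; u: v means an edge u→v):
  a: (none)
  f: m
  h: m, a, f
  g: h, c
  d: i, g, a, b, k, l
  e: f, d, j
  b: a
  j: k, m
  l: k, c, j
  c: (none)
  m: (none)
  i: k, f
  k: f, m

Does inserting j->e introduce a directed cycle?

Adding j→e creates a cycle iff e can already reach j.
Path from e: e → j.
So e → … → j → e is a cycle.

Yes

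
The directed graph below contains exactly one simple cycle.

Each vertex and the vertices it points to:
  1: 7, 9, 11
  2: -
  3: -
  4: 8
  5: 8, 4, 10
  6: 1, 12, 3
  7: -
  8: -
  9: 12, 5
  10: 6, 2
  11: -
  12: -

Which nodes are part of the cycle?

DFS with gray/black marking from 10:
10 gray
  6 gray
    1 gray
      7 gray
      7 black
      9 gray
        12 gray
        12 black
        5 gray
          8 gray
          8 black
          4 gray
            4→8: 8 black — skip
          4 black
          5→10: 10 is gray → back edge
Back edge closes the cycle 10 → 6 → 1 → 9 → 5 → 10; its vertices are {1, 5, 6, 9, 10}.

1, 5, 6, 9, 10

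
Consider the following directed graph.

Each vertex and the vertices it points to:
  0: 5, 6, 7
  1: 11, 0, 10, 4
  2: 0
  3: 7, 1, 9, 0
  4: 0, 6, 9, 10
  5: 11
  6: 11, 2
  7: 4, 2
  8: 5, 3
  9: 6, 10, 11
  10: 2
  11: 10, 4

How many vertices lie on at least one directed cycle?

9

A vertex is on a directed cycle iff it belongs to a strongly connected component of size ≥ 2 (or has a self-loop).
The vertices on cycles are {0, 2, 4, 5, 6, 7, 9, 10, 11} — 9 in total.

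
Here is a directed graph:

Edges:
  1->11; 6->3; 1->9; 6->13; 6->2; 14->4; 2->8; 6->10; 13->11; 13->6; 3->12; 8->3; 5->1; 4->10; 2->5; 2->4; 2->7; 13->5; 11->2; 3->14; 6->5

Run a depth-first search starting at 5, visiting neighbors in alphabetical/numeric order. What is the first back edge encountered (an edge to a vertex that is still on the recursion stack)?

2->5

DFS from 5 (visiting neighbors in alphabetical/numeric order); mark gray on enter, black on exit:
5 gray
  1 gray
    9 gray
    9 black
    11 gray
      2 gray
        4 gray
          10 gray
          10 black
        4 black
        2→5: 5 is gray → back edge
First back edge: 2 → 5.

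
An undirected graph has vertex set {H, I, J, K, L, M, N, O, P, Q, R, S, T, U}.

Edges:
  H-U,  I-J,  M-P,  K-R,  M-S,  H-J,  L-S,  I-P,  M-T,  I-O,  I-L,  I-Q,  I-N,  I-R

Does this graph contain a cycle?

DFS, tracking each vertex's parent; an edge to a visited non-parent vertex closes a cycle.
Start from T:
visit T (parent –)
  visit M (parent T)
    visit S (parent M)
      S–M: parent, skip
      visit L (parent S)
        visit I (parent L)
          visit J (parent I)
            visit H (parent J)
              H–J: parent, skip
              visit U (parent H)
                U–H: parent, skip
            J–I: parent, skip
          visit Q (parent I)
            Q–I: parent, skip
          visit P (parent I)
            P–I: parent, skip
            P–M: M visited and ≠ parent → cycle
Cycle: M – S – L – I – P – M.

Yes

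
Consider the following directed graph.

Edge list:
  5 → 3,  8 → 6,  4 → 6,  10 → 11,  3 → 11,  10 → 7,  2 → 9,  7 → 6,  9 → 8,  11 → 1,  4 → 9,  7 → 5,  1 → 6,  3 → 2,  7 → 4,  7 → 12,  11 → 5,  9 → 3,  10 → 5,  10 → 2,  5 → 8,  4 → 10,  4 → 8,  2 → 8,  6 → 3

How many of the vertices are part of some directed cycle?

A vertex is on a directed cycle iff it belongs to a strongly connected component of size ≥ 2 (or has a self-loop).
The vertices on cycles are {1, 2, 3, 4, 5, 6, 7, 8, 9, 10, 11} — 11 in total.

11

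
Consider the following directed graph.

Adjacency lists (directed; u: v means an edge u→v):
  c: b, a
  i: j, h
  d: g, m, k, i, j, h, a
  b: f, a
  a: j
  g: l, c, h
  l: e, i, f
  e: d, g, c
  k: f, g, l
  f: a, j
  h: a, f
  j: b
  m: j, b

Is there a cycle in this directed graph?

Yes

DFS with white/gray/black marking, starting from j:
j gray
  b gray
    f gray
      a gray
        a→j: j is gray → back edge
Back edge found, so a cycle exists: j → b → f → a → j.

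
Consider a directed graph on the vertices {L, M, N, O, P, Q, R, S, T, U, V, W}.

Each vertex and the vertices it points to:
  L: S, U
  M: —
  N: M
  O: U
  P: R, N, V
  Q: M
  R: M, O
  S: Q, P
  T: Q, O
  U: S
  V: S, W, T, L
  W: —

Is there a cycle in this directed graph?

Yes

DFS with white/gray/black marking, starting from V:
V gray
  S gray
    Q gray
      M gray
      M black
    Q black
    P gray
      R gray
        R→M: M black — skip
        O gray
          U gray
            U→S: S is gray → back edge
Back edge found, so a cycle exists: S → P → R → O → U → S.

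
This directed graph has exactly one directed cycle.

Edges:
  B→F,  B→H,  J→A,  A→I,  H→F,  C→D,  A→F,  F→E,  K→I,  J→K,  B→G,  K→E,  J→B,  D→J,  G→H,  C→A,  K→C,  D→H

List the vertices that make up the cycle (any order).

DFS with gray/black marking from J:
J gray
  A gray
    I gray
    I black
    F gray
      E gray
      E black
    F black
  A black
  B gray
    B→F: F black — skip
    G gray
      H gray
        H→F: F black — skip
      H black
    G black
    B→H: H black — skip
  B black
  K gray
    K→I: I black — skip
    C gray
      D gray
        D→J: J is gray → back edge
Back edge closes the cycle J → K → C → D → J; its vertices are {C, D, J, K}.

C, D, J, K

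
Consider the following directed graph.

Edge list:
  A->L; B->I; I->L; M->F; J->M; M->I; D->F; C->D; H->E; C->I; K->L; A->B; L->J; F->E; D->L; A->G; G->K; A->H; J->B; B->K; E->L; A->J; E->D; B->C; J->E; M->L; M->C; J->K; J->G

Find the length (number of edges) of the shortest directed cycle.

3

For each vertex v, BFS finds the shortest path from v back to v.
The shortest such closed walk is J → K → L → J, length 3.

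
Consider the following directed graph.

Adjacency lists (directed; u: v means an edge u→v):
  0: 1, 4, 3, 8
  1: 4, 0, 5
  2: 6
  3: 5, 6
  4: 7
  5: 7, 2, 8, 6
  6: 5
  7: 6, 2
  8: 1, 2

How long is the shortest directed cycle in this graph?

For each vertex v, BFS finds the shortest path from v back to v.
The shortest such closed walk is 1 → 0 → 1, length 2.

2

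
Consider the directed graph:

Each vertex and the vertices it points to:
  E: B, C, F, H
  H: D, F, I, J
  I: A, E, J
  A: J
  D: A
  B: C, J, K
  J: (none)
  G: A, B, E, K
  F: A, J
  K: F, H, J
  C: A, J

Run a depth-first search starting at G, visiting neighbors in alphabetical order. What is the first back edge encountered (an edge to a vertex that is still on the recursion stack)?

DFS from G (visiting neighbors in alphabetical order); mark gray on enter, black on exit:
G gray
  A gray
    J gray
    J black
  A black
  B gray
    C gray
      C→A: A black — skip
      C→J: J black — skip
    C black
    B→J: J black — skip
    K gray
      F gray
        F→A: A black — skip
        F→J: J black — skip
      F black
      H gray
        D gray
          D→A: A black — skip
        D black
        H→F: F black — skip
        I gray
          I→A: A black — skip
          E gray
            E→B: B is gray → back edge
First back edge: E → B.

E->B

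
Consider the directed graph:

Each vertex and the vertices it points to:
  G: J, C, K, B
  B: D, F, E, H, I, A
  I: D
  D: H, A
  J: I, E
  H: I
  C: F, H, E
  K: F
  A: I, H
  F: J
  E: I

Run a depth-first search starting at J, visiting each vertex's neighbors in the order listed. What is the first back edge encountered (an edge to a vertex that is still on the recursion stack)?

DFS from J (visiting each vertex's neighbors in the order listed); mark gray on enter, black on exit:
J gray
  I gray
    D gray
      H gray
        H→I: I is gray → back edge
First back edge: H → I.

H->I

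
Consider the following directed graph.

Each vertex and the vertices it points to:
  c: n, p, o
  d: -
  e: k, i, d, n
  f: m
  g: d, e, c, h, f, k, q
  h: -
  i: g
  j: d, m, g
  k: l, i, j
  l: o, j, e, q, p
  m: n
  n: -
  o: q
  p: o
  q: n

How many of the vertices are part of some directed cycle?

A vertex is on a directed cycle iff it belongs to a strongly connected component of size ≥ 2 (or has a self-loop).
The vertices on cycles are {e, g, i, j, k, l} — 6 in total.

6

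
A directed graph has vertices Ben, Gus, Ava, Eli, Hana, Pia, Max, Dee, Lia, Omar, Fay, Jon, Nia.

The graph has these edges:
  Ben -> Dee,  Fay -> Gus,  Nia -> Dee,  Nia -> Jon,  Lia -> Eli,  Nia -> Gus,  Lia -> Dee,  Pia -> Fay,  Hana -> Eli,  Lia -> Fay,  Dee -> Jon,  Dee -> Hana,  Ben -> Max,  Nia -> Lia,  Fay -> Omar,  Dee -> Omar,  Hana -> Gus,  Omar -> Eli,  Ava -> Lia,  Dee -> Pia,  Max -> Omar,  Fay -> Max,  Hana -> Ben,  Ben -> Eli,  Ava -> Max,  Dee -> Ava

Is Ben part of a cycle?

Yes

Ben is on a cycle iff Ben can reach itself via ≥1 edge.
Ben → Dee → Hana → Ben — yes.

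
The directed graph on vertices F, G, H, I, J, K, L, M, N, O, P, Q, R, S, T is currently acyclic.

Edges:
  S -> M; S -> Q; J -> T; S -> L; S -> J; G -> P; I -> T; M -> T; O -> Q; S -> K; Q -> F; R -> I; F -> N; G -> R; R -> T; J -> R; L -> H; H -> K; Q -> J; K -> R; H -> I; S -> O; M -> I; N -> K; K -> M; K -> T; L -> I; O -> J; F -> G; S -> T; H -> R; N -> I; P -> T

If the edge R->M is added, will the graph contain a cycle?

No

Adding R→M creates a cycle iff M can already reach R.
Explore from M: no path reaches R. The graph stays acyclic.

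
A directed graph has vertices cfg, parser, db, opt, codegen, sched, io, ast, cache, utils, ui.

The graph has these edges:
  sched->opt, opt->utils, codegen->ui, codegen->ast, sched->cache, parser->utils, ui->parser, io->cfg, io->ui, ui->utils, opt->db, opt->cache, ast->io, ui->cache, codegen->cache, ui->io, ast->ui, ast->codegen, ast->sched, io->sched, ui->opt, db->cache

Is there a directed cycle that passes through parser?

parser lies on a cycle iff there is a path from parser back to itself.
Exploring from parser, it never reaches itself; equivalently, its strongly connected component is a singleton.

No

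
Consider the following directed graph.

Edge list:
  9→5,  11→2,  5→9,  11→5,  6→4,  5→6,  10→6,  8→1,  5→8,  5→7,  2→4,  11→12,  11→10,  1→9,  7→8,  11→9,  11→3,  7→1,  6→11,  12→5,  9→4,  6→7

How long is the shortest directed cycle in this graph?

For each vertex v, BFS finds the shortest path from v back to v.
The shortest such closed walk is 5 → 9 → 5, length 2.

2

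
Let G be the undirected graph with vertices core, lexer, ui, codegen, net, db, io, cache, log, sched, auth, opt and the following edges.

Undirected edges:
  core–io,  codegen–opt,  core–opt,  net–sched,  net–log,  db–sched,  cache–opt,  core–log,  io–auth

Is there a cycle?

No

DFS, tracking each vertex's parent; an edge to a visited non-parent vertex closes a cycle.
Start from io:
visit io (parent –)
  visit core (parent io)
    visit opt (parent core)
      visit cache (parent opt)
        cache–opt: parent, skip
      visit codegen (parent opt)
        codegen–opt: parent, skip
      opt–core: parent, skip
    core–io: parent, skip
    visit log (parent core)
      visit net (parent log)
        visit sched (parent net)
          sched–net: parent, skip
          visit db (parent sched)
            db–sched: parent, skip
        net–log: parent, skip
      log–core: parent, skip
  visit auth (parent io)
    auth–io: parent, skip
visit lexer (parent –)
visit ui (parent –)
No non-parent visited neighbor found — the graph is a forest.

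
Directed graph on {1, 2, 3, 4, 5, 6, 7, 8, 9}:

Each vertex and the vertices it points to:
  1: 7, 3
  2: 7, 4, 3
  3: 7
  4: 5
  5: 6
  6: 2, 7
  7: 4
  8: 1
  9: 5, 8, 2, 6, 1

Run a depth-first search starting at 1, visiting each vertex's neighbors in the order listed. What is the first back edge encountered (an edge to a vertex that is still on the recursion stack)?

2→7

DFS from 1 (visiting each vertex's neighbors in the order listed); mark gray on enter, black on exit:
1 gray
  7 gray
    4 gray
      5 gray
        6 gray
          2 gray
            2→7: 7 is gray → back edge
First back edge: 2 → 7.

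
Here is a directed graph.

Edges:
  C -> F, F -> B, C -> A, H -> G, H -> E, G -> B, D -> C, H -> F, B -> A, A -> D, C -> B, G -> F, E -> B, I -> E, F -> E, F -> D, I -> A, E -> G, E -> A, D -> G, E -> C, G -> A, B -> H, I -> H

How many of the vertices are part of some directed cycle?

8

A vertex is on a directed cycle iff it belongs to a strongly connected component of size ≥ 2 (or has a self-loop).
The vertices on cycles are {A, B, C, D, E, F, G, H} — 8 in total.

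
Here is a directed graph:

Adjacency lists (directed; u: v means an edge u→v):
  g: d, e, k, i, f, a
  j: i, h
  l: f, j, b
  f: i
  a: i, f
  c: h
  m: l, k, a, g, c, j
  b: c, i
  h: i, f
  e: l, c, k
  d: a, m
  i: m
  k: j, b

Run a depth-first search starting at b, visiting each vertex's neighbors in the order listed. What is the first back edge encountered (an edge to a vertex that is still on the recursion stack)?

f->i

DFS from b (visiting each vertex's neighbors in the order listed); mark gray on enter, black on exit:
b gray
  c gray
    h gray
      i gray
        m gray
          l gray
            f gray
              f→i: i is gray → back edge
First back edge: f → i.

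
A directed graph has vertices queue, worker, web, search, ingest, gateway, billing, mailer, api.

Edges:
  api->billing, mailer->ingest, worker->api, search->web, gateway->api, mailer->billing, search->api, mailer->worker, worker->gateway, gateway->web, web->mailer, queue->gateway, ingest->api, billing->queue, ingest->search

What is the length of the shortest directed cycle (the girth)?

For each vertex v, BFS finds the shortest path from v back to v.
The shortest such closed walk is mailer → ingest → search → web → mailer, length 4.

4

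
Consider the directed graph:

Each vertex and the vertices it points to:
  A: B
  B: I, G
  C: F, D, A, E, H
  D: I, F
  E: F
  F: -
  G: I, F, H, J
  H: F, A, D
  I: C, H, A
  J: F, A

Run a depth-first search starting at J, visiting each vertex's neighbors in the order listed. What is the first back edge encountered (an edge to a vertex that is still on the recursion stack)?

D->I

DFS from J (visiting each vertex's neighbors in the order listed); mark gray on enter, black on exit:
J gray
  F gray
  F black
  A gray
    B gray
      I gray
        C gray
          C→F: F black — skip
          D gray
            D→I: I is gray → back edge
First back edge: D → I.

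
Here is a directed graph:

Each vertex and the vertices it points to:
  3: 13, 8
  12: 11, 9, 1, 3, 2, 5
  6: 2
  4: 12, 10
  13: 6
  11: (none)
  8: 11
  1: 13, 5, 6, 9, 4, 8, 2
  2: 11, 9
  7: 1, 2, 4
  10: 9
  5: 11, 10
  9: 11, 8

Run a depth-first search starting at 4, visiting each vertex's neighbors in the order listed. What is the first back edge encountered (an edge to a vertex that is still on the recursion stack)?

1→4

DFS from 4 (visiting each vertex's neighbors in the order listed); mark gray on enter, black on exit:
4 gray
  12 gray
    11 gray
    11 black
    9 gray
      9→11: 11 black — skip
      8 gray
        8→11: 11 black — skip
      8 black
    9 black
    1 gray
      13 gray
        6 gray
          2 gray
            2→11: 11 black — skip
            2→9: 9 black — skip
          2 black
        6 black
      13 black
      5 gray
        5→11: 11 black — skip
        10 gray
          10→9: 9 black — skip
        10 black
      5 black
      1→6: 6 black — skip
      1→9: 9 black — skip
      1→4: 4 is gray → back edge
First back edge: 1 → 4.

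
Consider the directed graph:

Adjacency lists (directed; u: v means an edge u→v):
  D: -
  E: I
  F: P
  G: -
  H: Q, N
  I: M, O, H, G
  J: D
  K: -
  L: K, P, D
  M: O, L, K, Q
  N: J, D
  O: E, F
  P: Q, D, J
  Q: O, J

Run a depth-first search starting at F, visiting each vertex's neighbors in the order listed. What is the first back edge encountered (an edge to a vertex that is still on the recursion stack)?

M->O

DFS from F (visiting each vertex's neighbors in the order listed); mark gray on enter, black on exit:
F gray
  P gray
    Q gray
      O gray
        E gray
          I gray
            M gray
              M→O: O is gray → back edge
First back edge: M → O.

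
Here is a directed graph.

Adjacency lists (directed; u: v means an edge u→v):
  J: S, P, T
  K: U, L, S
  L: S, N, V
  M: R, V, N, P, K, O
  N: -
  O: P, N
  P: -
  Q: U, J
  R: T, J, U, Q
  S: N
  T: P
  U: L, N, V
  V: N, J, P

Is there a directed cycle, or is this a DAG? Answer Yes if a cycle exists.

DFS with white/gray/black marking, starting from R:
R gray
  T gray
    P gray
    P black
  T black
  J gray
    S gray
      N gray
      N black
    S black
    J→P: P black — skip
    J→T: T black — skip
  J black
  U gray
    L gray
      L→S: S black — skip
      L→N: N black — skip
      V gray
        V→N: N black — skip
        V→J: J black — skip
        V→P: P black — skip
      V black
    L black
    U→N: N black — skip
    U→V: V black — skip
  U black
  Q gray
    Q→U: U black — skip
    Q→J: J black — skip
  Q black
R black
K gray
  K→U: U black — skip
  K→L: L black — skip
  K→S: S black — skip
K black
M gray
  M→R: R black — skip
  M→V: V black — skip
  M→N: N black — skip
  M→P: P black — skip
  M→K: K black — skip
  O gray
    O→P: P black — skip
    O→N: N black — skip
  O black
M black
Every edge goes to a white or black vertex — no back edge, so the graph is acyclic.

No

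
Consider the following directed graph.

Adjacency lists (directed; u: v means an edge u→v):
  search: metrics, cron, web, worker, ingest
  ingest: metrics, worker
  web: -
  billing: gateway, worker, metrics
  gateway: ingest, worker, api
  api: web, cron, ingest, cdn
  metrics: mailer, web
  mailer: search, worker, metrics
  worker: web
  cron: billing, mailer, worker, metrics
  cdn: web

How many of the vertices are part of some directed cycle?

A vertex is on a directed cycle iff it belongs to a strongly connected component of size ≥ 2 (or has a self-loop).
The vertices on cycles are {api, cron, ingest, mailer, search, billing, gateway, metrics} — 8 in total.

8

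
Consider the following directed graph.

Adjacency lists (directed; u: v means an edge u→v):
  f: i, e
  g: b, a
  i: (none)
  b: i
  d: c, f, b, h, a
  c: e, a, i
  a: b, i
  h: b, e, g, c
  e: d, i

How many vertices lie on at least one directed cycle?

5

A vertex is on a directed cycle iff it belongs to a strongly connected component of size ≥ 2 (or has a self-loop).
The vertices on cycles are {c, d, e, f, h} — 5 in total.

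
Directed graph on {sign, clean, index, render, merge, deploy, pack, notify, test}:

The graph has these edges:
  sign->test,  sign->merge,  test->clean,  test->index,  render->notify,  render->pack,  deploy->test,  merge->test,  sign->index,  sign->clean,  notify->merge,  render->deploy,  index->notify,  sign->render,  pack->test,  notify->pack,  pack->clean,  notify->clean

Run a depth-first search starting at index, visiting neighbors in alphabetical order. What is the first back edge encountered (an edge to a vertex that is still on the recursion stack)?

DFS from index (visiting neighbors in alphabetical order); mark gray on enter, black on exit:
index gray
  notify gray
    clean gray
    clean black
    merge gray
      test gray
        test→clean: clean black — skip
        test→index: index is gray → back edge
First back edge: test → index.

test->index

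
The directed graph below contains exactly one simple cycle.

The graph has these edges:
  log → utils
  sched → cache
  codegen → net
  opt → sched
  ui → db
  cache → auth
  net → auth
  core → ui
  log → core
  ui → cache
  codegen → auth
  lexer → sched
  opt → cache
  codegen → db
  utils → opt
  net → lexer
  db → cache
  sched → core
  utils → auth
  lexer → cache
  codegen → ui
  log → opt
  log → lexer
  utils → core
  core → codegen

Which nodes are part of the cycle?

net, core, lexer, sched, codegen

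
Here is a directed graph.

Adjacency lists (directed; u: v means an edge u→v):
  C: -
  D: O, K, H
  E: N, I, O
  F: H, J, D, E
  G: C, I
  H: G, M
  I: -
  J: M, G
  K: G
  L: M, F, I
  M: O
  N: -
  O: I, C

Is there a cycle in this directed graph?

DFS with white/gray/black marking, starting from M:
M gray
  O gray
    I gray
    I black
    C gray
    C black
  O black
M black
D gray
  D→O: O black — skip
  K gray
    G gray
      G→C: C black — skip
      G→I: I black — skip
    G black
  K black
  H gray
    H→G: G black — skip
    H→M: M black — skip
  H black
D black
E gray
  N gray
  N black
  E→I: I black — skip
  E→O: O black — skip
E black
F gray
  F→H: H black — skip
  J gray
    J→M: M black — skip
    J→G: G black — skip
  J black
  F→D: D black — skip
  F→E: E black — skip
F black
L gray
  L→M: M black — skip
  L→F: F black — skip
  L→I: I black — skip
L black
Every edge goes to a white or black vertex — no back edge, so the graph is acyclic.

No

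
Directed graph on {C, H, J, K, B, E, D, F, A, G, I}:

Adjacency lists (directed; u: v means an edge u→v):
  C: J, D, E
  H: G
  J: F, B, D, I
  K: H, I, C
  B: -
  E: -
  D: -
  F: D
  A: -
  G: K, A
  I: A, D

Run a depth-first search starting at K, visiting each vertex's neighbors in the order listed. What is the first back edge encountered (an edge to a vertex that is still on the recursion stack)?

G→K

DFS from K (visiting each vertex's neighbors in the order listed); mark gray on enter, black on exit:
K gray
  H gray
    G gray
      G→K: K is gray → back edge
First back edge: G → K.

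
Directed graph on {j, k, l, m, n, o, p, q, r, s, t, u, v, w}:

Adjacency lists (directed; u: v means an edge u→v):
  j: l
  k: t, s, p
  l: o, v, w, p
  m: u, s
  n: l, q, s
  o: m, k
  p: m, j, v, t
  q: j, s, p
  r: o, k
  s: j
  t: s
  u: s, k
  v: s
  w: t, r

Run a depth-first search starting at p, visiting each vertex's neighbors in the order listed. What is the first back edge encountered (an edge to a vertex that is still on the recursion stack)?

DFS from p (visiting each vertex's neighbors in the order listed); mark gray on enter, black on exit:
p gray
  m gray
    u gray
      s gray
        j gray
          l gray
            o gray
              o→m: m is gray → back edge
First back edge: o → m.

o->m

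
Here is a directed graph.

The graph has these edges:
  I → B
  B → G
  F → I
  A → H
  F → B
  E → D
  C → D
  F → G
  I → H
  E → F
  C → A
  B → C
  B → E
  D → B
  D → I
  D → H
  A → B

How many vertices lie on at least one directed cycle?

7

A vertex is on a directed cycle iff it belongs to a strongly connected component of size ≥ 2 (or has a self-loop).
The vertices on cycles are {A, B, C, D, E, F, I} — 7 in total.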